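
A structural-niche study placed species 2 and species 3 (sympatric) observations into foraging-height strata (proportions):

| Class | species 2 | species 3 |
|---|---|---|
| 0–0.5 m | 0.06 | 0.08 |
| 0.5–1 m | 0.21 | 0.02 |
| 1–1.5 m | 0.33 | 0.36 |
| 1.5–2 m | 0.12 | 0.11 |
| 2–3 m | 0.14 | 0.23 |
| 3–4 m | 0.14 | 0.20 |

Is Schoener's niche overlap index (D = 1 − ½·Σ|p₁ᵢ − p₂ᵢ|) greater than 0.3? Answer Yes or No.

Yes

Σ|p₁ᵢ − p₂ᵢ| = 0.02 + 0.19 + 0.03 + 0.01 + 0.09 + 0.06 = 0.40
D = 1 − ½ × 0.40 = 1 − 0.200 = 0.8000
D = 0.8000 > 0.3 → Yes.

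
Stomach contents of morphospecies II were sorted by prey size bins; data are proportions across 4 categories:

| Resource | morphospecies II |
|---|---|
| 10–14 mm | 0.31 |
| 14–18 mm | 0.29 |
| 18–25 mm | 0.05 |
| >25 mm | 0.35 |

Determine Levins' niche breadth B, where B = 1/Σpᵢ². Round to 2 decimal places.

Σpᵢ² = 0.31² + 0.29² + 0.05² + 0.35² = 0.0961 + 0.0841 + 0.0025 + 0.1225 = 0.3052
B = 1 / 0.3052 = 3.2765

3.28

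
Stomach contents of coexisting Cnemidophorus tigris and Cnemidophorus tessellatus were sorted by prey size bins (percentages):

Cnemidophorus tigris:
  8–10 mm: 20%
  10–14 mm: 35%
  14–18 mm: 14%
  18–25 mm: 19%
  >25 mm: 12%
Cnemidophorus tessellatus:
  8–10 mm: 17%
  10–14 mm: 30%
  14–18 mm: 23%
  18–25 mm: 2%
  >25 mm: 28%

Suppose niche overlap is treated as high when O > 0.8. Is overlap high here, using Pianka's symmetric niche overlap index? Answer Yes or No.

Yes

Convert percentages to proportions (divide by 100).
Σ p₁ᵢp₂ᵢ = 0.0340 + 0.1050 + 0.0322 + 0.0038 + 0.0336 = 0.2086
Σp_1ᵢ² = 0.20² + 0.35² + 0.14² + 0.19² + 0.12² = 0.0400 + 0.1225 + 0.0196 + 0.0361 + 0.0144 = 0.2326
Σp_2ᵢ² = 0.17² + 0.30² + 0.23² + 0.02² + 0.28² = 0.0289 + 0.0900 + 0.0529 + 0.0004 + 0.0784 = 0.2506
O = 0.2086 / √(0.2326 × 0.2506) = 0.2086 / 0.24143 = 0.8640
O = 0.8640 > 0.8 → Yes.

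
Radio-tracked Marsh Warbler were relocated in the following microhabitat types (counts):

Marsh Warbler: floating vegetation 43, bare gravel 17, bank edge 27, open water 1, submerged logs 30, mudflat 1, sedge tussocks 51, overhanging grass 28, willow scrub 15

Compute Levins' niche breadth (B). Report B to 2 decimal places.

Proportions for Marsh Warbler (n=213): 43/213=0.2019, 17/213=0.0798, 27/213=0.1268, 1/213=0.0047, 30/213=0.1408, 1/213=0.0047, 51/213=0.2394, 28/213=0.1315, 15/213=0.0704
Σpᵢ² = 0.2019² + 0.0798² + 0.1268² + 0.0047² + 0.1408² + 0.0047² + 0.2394² + 0.1315² + 0.0704² = 0.040764 + 0.006368 + 0.016078 + 0.000022 + 0.019825 + 0.000022 + 0.057312 + 0.017292 + 0.004956 = 0.162639
B = 1 / 0.162639 = 6.1486

6.15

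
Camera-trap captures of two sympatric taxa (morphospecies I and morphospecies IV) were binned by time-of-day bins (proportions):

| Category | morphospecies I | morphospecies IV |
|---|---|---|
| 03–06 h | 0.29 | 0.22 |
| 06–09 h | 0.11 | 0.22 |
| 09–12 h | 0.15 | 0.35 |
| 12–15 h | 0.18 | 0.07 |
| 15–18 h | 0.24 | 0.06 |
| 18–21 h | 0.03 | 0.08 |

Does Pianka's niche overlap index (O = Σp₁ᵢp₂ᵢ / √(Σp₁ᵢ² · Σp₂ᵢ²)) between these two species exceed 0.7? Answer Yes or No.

Yes

Σ p₁ᵢp₂ᵢ = 0.0638 + 0.0242 + 0.0525 + 0.0126 + 0.0144 + 0.0024 = 0.1699
Σp_1ᵢ² = 0.29² + 0.11² + 0.15² + 0.18² + 0.24² + 0.03² = 0.0841 + 0.0121 + 0.0225 + 0.0324 + 0.0576 + 0.0009 = 0.2096
Σp_2ᵢ² = 0.22² + 0.22² + 0.35² + 0.07² + 0.06² + 0.08² = 0.0484 + 0.0484 + 0.1225 + 0.0049 + 0.0036 + 0.0064 = 0.2342
O = 0.1699 / √(0.2096 × 0.2342) = 0.1699 / 0.22156 = 0.7668
O = 0.7668 > 0.7 → Yes.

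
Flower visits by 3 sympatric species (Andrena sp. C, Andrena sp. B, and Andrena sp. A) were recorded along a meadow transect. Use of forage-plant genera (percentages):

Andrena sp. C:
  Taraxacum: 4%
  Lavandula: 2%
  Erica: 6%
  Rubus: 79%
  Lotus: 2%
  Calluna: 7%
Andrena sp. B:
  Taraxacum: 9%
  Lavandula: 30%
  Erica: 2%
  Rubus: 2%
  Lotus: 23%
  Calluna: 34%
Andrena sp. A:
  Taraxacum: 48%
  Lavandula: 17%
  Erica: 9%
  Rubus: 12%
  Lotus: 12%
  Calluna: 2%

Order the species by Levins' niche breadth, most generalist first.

Convert percentages to proportions (divide by 100).
Σp_Cᵢ² = 0.04² + 0.02² + 0.06² + 0.79² + 0.02² + 0.07² = 0.0016 + 0.0004 + 0.0036 + 0.6241 + 0.0004 + 0.0049 = 0.6350
B_C = 1 / 0.6350 = 1.5748
Σp_Bᵢ² = 0.09² + 0.30² + 0.02² + 0.02² + 0.23² + 0.34² = 0.0081 + 0.0900 + 0.0004 + 0.0004 + 0.0529 + 0.1156 = 0.2674
B_B = 1 / 0.2674 = 3.7397
Σp_Aᵢ² = 0.48² + 0.17² + 0.09² + 0.12² + 0.12² + 0.02² = 0.2304 + 0.0289 + 0.0081 + 0.0144 + 0.0144 + 0.0004 = 0.2966
B_A = 1 / 0.2966 = 3.3715
Ranking by B (broadest → narrowest): Andrena sp. B (3.74) > Andrena sp. A (3.37) > Andrena sp. C (1.57)

Andrena sp. B > Andrena sp. A > Andrena sp. C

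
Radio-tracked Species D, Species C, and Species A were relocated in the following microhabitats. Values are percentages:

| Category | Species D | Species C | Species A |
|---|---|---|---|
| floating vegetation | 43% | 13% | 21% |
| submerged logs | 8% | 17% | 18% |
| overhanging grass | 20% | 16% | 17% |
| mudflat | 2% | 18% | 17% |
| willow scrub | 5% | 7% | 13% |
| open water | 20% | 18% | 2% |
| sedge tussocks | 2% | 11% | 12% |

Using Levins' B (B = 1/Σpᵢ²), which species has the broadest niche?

Convert percentages to proportions (divide by 100).
Σp_Dᵢ² = 0.43² + 0.08² + 0.20² + 0.02² + 0.05² + 0.20² + 0.02² = 0.1849 + 0.0064 + 0.0400 + 0.0004 + 0.0025 + 0.0400 + 0.0004 = 0.2746
B_D = 1 / 0.2746 = 3.6417
Σp_Cᵢ² = 0.13² + 0.17² + 0.16² + 0.18² + 0.07² + 0.18² + 0.11² = 0.0169 + 0.0289 + 0.0256 + 0.0324 + 0.0049 + 0.0324 + 0.0121 = 0.1532
B_C = 1 / 0.1532 = 6.5274
Σp_Aᵢ² = 0.21² + 0.18² + 0.17² + 0.17² + 0.13² + 0.02² + 0.12² = 0.0441 + 0.0324 + 0.0289 + 0.0289 + 0.0169 + 0.0004 + 0.0144 = 0.1660
B_A = 1 / 0.1660 = 6.0241
Highest B → broadest niche (most generalist): Species C (B = 6.53).

Species C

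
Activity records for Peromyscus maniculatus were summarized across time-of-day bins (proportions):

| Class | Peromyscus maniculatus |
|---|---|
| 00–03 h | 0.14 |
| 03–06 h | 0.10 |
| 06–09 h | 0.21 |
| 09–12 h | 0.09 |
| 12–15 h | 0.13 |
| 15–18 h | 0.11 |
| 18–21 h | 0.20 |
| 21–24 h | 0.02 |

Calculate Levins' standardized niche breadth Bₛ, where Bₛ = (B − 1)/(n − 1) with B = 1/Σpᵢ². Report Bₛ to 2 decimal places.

0.80

Σpᵢ² = 0.14² + 0.10² + 0.21² + 0.09² + 0.13² + 0.11² + 0.20² + 0.02² = 0.0196 + 0.0100 + 0.0441 + 0.0081 + 0.0169 + 0.0121 + 0.0400 + 0.0004 = 0.1512
B = 1 / 0.1512 = 6.6138
Bₛ = (B − 1)/(n − 1) = (6.6138 − 1)/(8 − 1) = 5.6138/7 = 0.8020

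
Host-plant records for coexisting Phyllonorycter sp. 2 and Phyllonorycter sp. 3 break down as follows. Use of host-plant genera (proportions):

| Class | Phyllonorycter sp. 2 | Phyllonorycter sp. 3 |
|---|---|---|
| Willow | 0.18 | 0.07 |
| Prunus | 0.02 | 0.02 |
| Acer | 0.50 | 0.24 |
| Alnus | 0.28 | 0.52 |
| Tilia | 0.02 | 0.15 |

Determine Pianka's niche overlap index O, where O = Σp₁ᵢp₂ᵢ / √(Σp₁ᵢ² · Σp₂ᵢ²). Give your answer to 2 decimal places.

Σ p₁ᵢp₂ᵢ = 0.0126 + 0.0004 + 0.1200 + 0.1456 + 0.0030 = 0.2816
Σp_1ᵢ² = 0.18² + 0.02² + 0.50² + 0.28² + 0.02² = 0.0324 + 0.0004 + 0.2500 + 0.0784 + 0.0004 = 0.3616
Σp_2ᵢ² = 0.07² + 0.02² + 0.24² + 0.52² + 0.15² = 0.0049 + 0.0004 + 0.0576 + 0.2704 + 0.0225 = 0.3558
O = 0.2816 / √(0.3616 × 0.3558) = 0.2816 / 0.35869 = 0.7851

0.79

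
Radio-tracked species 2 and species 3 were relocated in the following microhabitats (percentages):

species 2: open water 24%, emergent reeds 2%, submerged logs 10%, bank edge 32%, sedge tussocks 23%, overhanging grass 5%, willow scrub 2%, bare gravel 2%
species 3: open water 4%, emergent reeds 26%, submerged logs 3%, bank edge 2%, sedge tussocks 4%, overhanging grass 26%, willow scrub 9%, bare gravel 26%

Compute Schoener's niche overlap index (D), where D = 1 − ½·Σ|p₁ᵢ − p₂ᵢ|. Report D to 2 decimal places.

0.24

Convert percentages to proportions (divide by 100).
Σ|p₁ᵢ − p₂ᵢ| = 0.20 + 0.24 + 0.07 + 0.30 + 0.19 + 0.21 + 0.07 + 0.24 = 1.52
D = 1 − ½ × 1.52 = 1 − 0.760 = 0.2400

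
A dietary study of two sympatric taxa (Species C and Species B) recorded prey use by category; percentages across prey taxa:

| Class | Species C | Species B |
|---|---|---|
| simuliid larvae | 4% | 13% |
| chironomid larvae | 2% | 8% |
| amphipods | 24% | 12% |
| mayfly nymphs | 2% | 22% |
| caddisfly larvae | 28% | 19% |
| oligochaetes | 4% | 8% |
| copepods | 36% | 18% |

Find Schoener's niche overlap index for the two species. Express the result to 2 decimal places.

0.61

Convert percentages to proportions (divide by 100).
Σ|p₁ᵢ − p₂ᵢ| = 0.09 + 0.06 + 0.12 + 0.20 + 0.09 + 0.04 + 0.18 = 0.78
D = 1 − ½ × 0.78 = 1 − 0.390 = 0.6100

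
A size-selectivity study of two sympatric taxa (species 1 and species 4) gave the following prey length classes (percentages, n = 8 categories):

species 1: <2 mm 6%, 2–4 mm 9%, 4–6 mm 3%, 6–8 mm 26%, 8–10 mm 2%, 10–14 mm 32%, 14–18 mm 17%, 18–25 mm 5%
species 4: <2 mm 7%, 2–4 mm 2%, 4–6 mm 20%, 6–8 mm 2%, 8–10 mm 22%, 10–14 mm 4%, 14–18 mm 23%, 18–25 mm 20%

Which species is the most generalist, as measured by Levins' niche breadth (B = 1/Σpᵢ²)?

species 4

Convert percentages to proportions (divide by 100).
Σp_1ᵢ² = 0.06² + 0.09² + 0.03² + 0.26² + 0.02² + 0.32² + 0.17² + 0.05² = 0.0036 + 0.0081 + 0.0009 + 0.0676 + 0.0004 + 0.1024 + 0.0289 + 0.0025 = 0.2144
B_1 = 1 / 0.2144 = 4.6642
Σp_4ᵢ² = 0.07² + 0.02² + 0.20² + 0.02² + 0.22² + 0.04² + 0.23² + 0.20² = 0.0049 + 0.0004 + 0.0400 + 0.0004 + 0.0484 + 0.0016 + 0.0529 + 0.0400 = 0.1886
B_4 = 1 / 0.1886 = 5.3022
Highest B → broadest niche (most generalist): species 4 (B = 5.30).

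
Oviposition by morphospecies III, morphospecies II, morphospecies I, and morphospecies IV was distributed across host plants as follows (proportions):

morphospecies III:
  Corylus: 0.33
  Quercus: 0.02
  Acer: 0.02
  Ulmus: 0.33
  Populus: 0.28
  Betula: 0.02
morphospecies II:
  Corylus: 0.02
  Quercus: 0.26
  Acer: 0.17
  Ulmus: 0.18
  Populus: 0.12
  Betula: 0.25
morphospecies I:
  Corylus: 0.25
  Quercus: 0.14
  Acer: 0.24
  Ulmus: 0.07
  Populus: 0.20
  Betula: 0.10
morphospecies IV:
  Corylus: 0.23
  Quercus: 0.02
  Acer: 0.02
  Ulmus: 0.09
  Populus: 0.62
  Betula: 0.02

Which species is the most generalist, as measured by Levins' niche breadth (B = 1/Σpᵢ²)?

morphospecies I

Σp_IIIᵢ² = 0.33² + 0.02² + 0.02² + 0.33² + 0.28² + 0.02² = 0.1089 + 0.0004 + 0.0004 + 0.1089 + 0.0784 + 0.0004 = 0.2974
B_III = 1 / 0.2974 = 3.3625
Σp_IIᵢ² = 0.02² + 0.26² + 0.17² + 0.18² + 0.12² + 0.25² = 0.0004 + 0.0676 + 0.0289 + 0.0324 + 0.0144 + 0.0625 = 0.2062
B_II = 1 / 0.2062 = 4.8497
Σp_Iᵢ² = 0.25² + 0.14² + 0.24² + 0.07² + 0.20² + 0.10² = 0.0625 + 0.0196 + 0.0576 + 0.0049 + 0.0400 + 0.0100 = 0.1946
B_I = 1 / 0.1946 = 5.1387
Σp_IVᵢ² = 0.23² + 0.02² + 0.02² + 0.09² + 0.62² + 0.02² = 0.0529 + 0.0004 + 0.0004 + 0.0081 + 0.3844 + 0.0004 = 0.4466
B_IV = 1 / 0.4466 = 2.2391
Highest B → broadest niche (most generalist): morphospecies I (B = 5.14).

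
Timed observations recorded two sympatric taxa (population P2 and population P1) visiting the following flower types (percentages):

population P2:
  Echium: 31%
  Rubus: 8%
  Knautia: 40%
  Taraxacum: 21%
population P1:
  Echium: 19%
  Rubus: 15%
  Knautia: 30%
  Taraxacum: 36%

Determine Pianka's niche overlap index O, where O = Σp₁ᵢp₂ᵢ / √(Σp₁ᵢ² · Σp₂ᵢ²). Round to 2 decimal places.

Convert percentages to proportions (divide by 100).
Σ p₁ᵢp₂ᵢ = 0.0589 + 0.0120 + 0.1200 + 0.0756 = 0.2665
Σp_1ᵢ² = 0.31² + 0.08² + 0.40² + 0.21² = 0.0961 + 0.0064 + 0.1600 + 0.0441 = 0.3066
Σp_2ᵢ² = 0.19² + 0.15² + 0.30² + 0.36² = 0.0361 + 0.0225 + 0.0900 + 0.1296 = 0.2782
O = 0.2665 / √(0.3066 × 0.2782) = 0.2665 / 0.29205 = 0.9125

0.91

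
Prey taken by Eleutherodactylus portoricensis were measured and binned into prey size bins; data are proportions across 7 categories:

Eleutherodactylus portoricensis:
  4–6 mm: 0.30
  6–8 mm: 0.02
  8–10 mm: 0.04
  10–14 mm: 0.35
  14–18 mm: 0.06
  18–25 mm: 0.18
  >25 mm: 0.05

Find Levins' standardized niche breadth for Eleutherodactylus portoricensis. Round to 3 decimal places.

0.492

Σpᵢ² = 0.30² + 0.02² + 0.04² + 0.35² + 0.06² + 0.18² + 0.05² = 0.0900 + 0.0004 + 0.0016 + 0.1225 + 0.0036 + 0.0324 + 0.0025 = 0.2530
B = 1 / 0.2530 = 3.95257
Bₛ = (B − 1)/(n − 1) = (3.95257 − 1)/(7 − 1) = 2.95257/6 = 0.49210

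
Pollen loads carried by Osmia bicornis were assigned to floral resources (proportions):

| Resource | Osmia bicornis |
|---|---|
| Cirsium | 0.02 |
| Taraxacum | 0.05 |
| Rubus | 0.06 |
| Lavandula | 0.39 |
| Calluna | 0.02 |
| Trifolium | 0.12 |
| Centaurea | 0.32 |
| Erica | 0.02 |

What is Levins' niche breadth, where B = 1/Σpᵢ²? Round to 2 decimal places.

Σpᵢ² = 0.02² + 0.05² + 0.06² + 0.39² + 0.02² + 0.12² + 0.32² + 0.02² = 0.0004 + 0.0025 + 0.0036 + 0.1521 + 0.0004 + 0.0144 + 0.1024 + 0.0004 = 0.2762
B = 1 / 0.2762 = 3.6206

3.62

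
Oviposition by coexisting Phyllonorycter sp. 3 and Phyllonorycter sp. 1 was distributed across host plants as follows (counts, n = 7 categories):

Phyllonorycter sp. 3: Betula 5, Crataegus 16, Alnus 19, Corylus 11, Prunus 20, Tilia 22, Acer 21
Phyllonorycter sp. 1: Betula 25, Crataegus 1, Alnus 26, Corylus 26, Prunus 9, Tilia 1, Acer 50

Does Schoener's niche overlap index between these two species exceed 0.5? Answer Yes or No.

Yes

Proportions for Phyllonorycter sp. 3 (n=114): 5/114=0.0439, 16/114=0.1404, 19/114=0.1667, 11/114=0.0965, 20/114=0.1754, 22/114=0.1930, 21/114=0.1842
Proportions for Phyllonorycter sp. 1 (n=138): 25/138=0.1812, 1/138=0.0072, 26/138=0.1884, 26/138=0.1884, 9/138=0.0652, 1/138=0.0072, 50/138=0.3623
Σ|p₁ᵢ − p₂ᵢ| = 0.1373 + 0.1332 + 0.0217 + 0.0919 + 0.1102 + 0.1858 + 0.1781 = 0.8582
D = 1 − ½ × 0.8582 = 1 − 0.42910 = 0.57090
D = 0.57090 > 0.5 → Yes.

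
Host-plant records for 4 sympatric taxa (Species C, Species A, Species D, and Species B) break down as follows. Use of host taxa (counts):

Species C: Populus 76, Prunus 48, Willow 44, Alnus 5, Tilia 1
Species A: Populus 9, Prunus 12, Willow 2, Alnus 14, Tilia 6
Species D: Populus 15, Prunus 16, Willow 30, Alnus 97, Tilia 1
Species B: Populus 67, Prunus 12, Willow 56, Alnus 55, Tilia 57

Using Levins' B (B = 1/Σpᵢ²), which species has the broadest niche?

Species B

Proportions for Species C (n=174): 76/174=0.4368, 48/174=0.2759, 44/174=0.2529, 5/174=0.0287, 1/174=0.0057
Proportions for Species A (n=43): 9/43=0.2093, 12/43=0.2791, 2/43=0.0465, 14/43=0.3256, 6/43=0.1395
Proportions for Species D (n=159): 15/159=0.0943, 16/159=0.1006, 30/159=0.1887, 97/159=0.6101, 1/159=0.0063
Proportions for Species B (n=247): 67/247=0.2713, 12/247=0.0486, 56/247=0.2267, 55/247=0.2227, 57/247=0.2308
Σp_Cᵢ² = 0.4368² + 0.2759² + 0.2529² + 0.0287² + 0.0057² = 0.190794 + 0.076121 + 0.063958 + 0.000824 + 0.000032 = 0.331729
B_C = 1 / 0.331729 = 3.0145
Σp_Aᵢ² = 0.2093² + 0.2791² + 0.0465² + 0.3256² + 0.1395² = 0.043806 + 0.077897 + 0.002162 + 0.106015 + 0.019460 = 0.249340
B_A = 1 / 0.249340 = 4.0106
Σp_Dᵢ² = 0.0943² + 0.1006² + 0.1887² + 0.6101² + 0.0063² = 0.008892 + 0.010120 + 0.035608 + 0.372222 + 0.000040 = 0.426882
B_D = 1 / 0.426882 = 2.3426
Σp_Bᵢ² = 0.2713² + 0.0486² + 0.2267² + 0.2227² + 0.2308² = 0.073604 + 0.002362 + 0.051393 + 0.049595 + 0.053269 = 0.230223
B_B = 1 / 0.230223 = 4.3436
Highest B → broadest niche (most generalist): Species B (B = 4.34).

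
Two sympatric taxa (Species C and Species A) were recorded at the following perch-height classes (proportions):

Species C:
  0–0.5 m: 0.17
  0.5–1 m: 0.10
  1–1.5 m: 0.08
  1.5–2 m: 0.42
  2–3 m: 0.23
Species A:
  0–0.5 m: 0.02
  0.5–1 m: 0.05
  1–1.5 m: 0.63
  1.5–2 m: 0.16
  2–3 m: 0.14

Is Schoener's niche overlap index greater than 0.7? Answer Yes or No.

No

Σ|p₁ᵢ − p₂ᵢ| = 0.15 + 0.05 + 0.55 + 0.26 + 0.09 = 1.10
D = 1 − ½ × 1.10 = 1 − 0.550 = 0.4500
D = 0.4500 < 0.7 → No.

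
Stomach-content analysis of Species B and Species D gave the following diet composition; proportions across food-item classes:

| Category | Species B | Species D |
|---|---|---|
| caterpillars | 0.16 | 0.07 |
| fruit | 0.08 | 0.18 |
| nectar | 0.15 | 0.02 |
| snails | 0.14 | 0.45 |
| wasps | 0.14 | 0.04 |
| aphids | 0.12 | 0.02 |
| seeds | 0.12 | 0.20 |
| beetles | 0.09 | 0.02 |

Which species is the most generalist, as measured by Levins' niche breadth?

Species B

Σp_Bᵢ² = 0.16² + 0.08² + 0.15² + 0.14² + 0.14² + 0.12² + 0.12² + 0.09² = 0.0256 + 0.0064 + 0.0225 + 0.0196 + 0.0196 + 0.0144 + 0.0144 + 0.0081 = 0.1306
B_B = 1 / 0.1306 = 7.6570
Σp_Dᵢ² = 0.07² + 0.18² + 0.02² + 0.45² + 0.04² + 0.02² + 0.20² + 0.02² = 0.0049 + 0.0324 + 0.0004 + 0.2025 + 0.0016 + 0.0004 + 0.0400 + 0.0004 = 0.2826
B_D = 1 / 0.2826 = 3.5386
Highest B → broadest niche (most generalist): Species B (B = 7.66).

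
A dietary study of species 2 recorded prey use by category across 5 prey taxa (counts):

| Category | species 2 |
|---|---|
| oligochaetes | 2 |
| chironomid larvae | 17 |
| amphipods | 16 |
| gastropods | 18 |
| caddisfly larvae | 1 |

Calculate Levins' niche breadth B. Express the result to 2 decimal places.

Proportions for species 2 (n=54): 2/54=0.0370, 17/54=0.3148, 16/54=0.2963, 18/54=0.3333, 1/54=0.0185
Σpᵢ² = 0.0370² + 0.3148² + 0.2963² + 0.3333² + 0.0185² = 0.001369 + 0.099099 + 0.087794 + 0.111089 + 0.000342 = 0.299693
B = 1 / 0.299693 = 3.3367

3.34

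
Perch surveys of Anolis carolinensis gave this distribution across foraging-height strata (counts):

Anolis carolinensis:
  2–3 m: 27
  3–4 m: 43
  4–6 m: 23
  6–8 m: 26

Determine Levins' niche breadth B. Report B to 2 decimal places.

Proportions for Anolis carolinensis (n=119): 27/119=0.2269, 43/119=0.3613, 23/119=0.1933, 26/119=0.2185
Σpᵢ² = 0.2269² + 0.3613² + 0.1933² + 0.2185² = 0.051484 + 0.130538 + 0.037365 + 0.047742 = 0.267129
B = 1 / 0.267129 = 3.7435

3.74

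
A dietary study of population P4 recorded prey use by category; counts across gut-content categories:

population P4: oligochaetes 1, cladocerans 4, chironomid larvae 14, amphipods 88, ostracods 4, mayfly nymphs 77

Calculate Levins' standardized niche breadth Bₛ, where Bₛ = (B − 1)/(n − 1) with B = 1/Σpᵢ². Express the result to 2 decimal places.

0.31

Proportions for population P4 (n=188): 1/188=0.0053, 4/188=0.0213, 14/188=0.0745, 88/188=0.4681, 4/188=0.0213, 77/188=0.4096
Σpᵢ² = 0.0053² + 0.0213² + 0.0745² + 0.4681² + 0.0213² + 0.4096² = 0.000028 + 0.000454 + 0.005550 + 0.219118 + 0.000454 + 0.167772 = 0.393376
B = 1 / 0.393376 = 2.5421
Bₛ = (B − 1)/(n − 1) = (2.5421 − 1)/(6 − 1) = 1.5421/5 = 0.3084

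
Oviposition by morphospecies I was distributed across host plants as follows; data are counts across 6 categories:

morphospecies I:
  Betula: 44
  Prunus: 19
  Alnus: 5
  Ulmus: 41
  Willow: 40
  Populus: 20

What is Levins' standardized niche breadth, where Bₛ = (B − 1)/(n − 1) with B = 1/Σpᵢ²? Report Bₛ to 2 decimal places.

Proportions for morphospecies I (n=169): 44/169=0.2604, 19/169=0.1124, 5/169=0.0296, 41/169=0.2426, 40/169=0.2367, 20/169=0.1183
Σpᵢ² = 0.2604² + 0.1124² + 0.0296² + 0.2426² + 0.2367² + 0.1183² = 0.067808 + 0.012634 + 0.000876 + 0.058855 + 0.056027 + 0.013995 = 0.210195
B = 1 / 0.210195 = 4.7575
Bₛ = (B − 1)/(n − 1) = (4.7575 − 1)/(6 − 1) = 3.7575/5 = 0.7515

0.75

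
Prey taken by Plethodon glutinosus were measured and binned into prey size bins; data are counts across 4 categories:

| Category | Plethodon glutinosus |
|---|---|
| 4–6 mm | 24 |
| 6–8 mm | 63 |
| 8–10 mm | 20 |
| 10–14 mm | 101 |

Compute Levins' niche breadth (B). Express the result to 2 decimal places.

2.86

Proportions for Plethodon glutinosus (n=208): 24/208=0.1154, 63/208=0.3029, 20/208=0.0962, 101/208=0.4856
Σpᵢ² = 0.1154² + 0.3029² + 0.0962² + 0.4856² = 0.013317 + 0.091748 + 0.009254 + 0.235807 = 0.350126
B = 1 / 0.350126 = 2.8561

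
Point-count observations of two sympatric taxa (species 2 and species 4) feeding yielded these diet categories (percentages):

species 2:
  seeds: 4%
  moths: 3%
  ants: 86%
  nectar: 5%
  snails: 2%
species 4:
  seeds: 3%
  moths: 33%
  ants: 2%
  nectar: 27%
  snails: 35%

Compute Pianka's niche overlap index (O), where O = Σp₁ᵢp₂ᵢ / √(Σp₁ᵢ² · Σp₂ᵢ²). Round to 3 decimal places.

Convert percentages to proportions (divide by 100).
Σ p₁ᵢp₂ᵢ = 0.0012 + 0.0099 + 0.0172 + 0.0135 + 0.0070 = 0.0488
Σp_1ᵢ² = 0.04² + 0.03² + 0.86² + 0.05² + 0.02² = 0.0016 + 0.0009 + 0.7396 + 0.0025 + 0.0004 = 0.7450
Σp_2ᵢ² = 0.03² + 0.33² + 0.02² + 0.27² + 0.35² = 0.0009 + 0.1089 + 0.0004 + 0.0729 + 0.1225 = 0.3056
O = 0.0488 / √(0.7450 × 0.3056) = 0.0488 / 0.477150 = 0.10227

0.102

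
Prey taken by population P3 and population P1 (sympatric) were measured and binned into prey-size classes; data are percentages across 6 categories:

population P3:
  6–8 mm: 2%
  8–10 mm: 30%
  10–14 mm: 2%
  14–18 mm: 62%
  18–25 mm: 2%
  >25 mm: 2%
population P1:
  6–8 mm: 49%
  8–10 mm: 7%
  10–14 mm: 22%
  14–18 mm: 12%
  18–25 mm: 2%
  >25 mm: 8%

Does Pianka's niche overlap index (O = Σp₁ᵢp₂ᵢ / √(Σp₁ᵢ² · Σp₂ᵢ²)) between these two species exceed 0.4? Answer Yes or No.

No

Convert percentages to proportions (divide by 100).
Σ p₁ᵢp₂ᵢ = 0.0098 + 0.0210 + 0.0044 + 0.0744 + 0.0004 + 0.0016 = 0.1116
Σp_1ᵢ² = 0.02² + 0.30² + 0.02² + 0.62² + 0.02² + 0.02² = 0.0004 + 0.0900 + 0.0004 + 0.3844 + 0.0004 + 0.0004 = 0.4760
Σp_2ᵢ² = 0.49² + 0.07² + 0.22² + 0.12² + 0.02² + 0.08² = 0.2401 + 0.0049 + 0.0484 + 0.0144 + 0.0004 + 0.0064 = 0.3146
O = 0.1116 / √(0.4760 × 0.3146) = 0.1116 / 0.38697 = 0.2884
O = 0.2884 < 0.4 → No.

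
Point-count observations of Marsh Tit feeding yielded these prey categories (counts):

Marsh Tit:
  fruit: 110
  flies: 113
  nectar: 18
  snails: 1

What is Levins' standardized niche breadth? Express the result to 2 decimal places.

Proportions for Marsh Tit (n=242): 110/242=0.4545, 113/242=0.4669, 18/242=0.0744, 1/242=0.0041
Σpᵢ² = 0.4545² + 0.4669² + 0.0744² + 0.0041² = 0.206570 + 0.217996 + 0.005535 + 0.000017 = 0.430118
B = 1 / 0.430118 = 2.3249
Bₛ = (B − 1)/(n − 1) = (2.3249 − 1)/(4 − 1) = 1.3249/3 = 0.4416

0.44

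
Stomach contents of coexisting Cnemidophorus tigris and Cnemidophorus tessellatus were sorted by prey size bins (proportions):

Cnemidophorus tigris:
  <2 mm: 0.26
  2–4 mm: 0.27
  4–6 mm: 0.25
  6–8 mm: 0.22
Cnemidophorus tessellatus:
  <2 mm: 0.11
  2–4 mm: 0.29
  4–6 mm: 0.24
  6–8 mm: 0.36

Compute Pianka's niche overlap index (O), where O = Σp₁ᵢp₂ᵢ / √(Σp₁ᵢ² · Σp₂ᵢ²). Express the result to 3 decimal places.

0.922

Σ p₁ᵢp₂ᵢ = 0.0286 + 0.0783 + 0.0600 + 0.0792 = 0.2461
Σp_1ᵢ² = 0.26² + 0.27² + 0.25² + 0.22² = 0.0676 + 0.0729 + 0.0625 + 0.0484 = 0.2514
Σp_2ᵢ² = 0.11² + 0.29² + 0.24² + 0.36² = 0.0121 + 0.0841 + 0.0576 + 0.1296 = 0.2834
O = 0.2461 / √(0.2514 × 0.2834) = 0.2461 / 0.266921 = 0.92200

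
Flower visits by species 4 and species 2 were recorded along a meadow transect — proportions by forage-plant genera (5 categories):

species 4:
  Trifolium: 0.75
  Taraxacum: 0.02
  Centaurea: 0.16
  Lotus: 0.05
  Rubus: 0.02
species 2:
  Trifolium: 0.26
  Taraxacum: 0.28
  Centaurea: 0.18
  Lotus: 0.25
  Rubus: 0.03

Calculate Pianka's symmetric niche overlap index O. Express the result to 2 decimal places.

0.64

Σ p₁ᵢp₂ᵢ = 0.1950 + 0.0056 + 0.0288 + 0.0125 + 0.0006 = 0.2425
Σp_1ᵢ² = 0.75² + 0.02² + 0.16² + 0.05² + 0.02² = 0.5625 + 0.0004 + 0.0256 + 0.0025 + 0.0004 = 0.5914
Σp_2ᵢ² = 0.26² + 0.28² + 0.18² + 0.25² + 0.03² = 0.0676 + 0.0784 + 0.0324 + 0.0625 + 0.0009 = 0.2418
O = 0.2425 / √(0.5914 × 0.2418) = 0.2425 / 0.37815 = 0.6413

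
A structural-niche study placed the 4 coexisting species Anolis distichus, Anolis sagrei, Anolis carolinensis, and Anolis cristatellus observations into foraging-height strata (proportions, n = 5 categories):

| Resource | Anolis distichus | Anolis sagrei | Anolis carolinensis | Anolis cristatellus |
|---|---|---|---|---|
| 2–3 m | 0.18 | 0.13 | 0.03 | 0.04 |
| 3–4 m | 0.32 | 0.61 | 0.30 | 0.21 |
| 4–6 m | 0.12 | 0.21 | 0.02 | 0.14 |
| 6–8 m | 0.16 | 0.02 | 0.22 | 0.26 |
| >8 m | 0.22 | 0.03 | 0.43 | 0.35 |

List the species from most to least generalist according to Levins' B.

Σp_distᵢ² = 0.18² + 0.32² + 0.12² + 0.16² + 0.22² = 0.0324 + 0.1024 + 0.0144 + 0.0256 + 0.0484 = 0.2232
B_dist = 1 / 0.2232 = 4.4803
Σp_sagrᵢ² = 0.13² + 0.61² + 0.21² + 0.02² + 0.03² = 0.0169 + 0.3721 + 0.0441 + 0.0004 + 0.0009 = 0.4344
B_sagr = 1 / 0.4344 = 2.3020
Σp_caroᵢ² = 0.03² + 0.30² + 0.02² + 0.22² + 0.43² = 0.0009 + 0.0900 + 0.0004 + 0.0484 + 0.1849 = 0.3246
B_caro = 1 / 0.3246 = 3.0807
Σp_crisᵢ² = 0.04² + 0.21² + 0.14² + 0.26² + 0.35² = 0.0016 + 0.0441 + 0.0196 + 0.0676 + 0.1225 = 0.2554
B_cris = 1 / 0.2554 = 3.9154
Ranking by B (broadest → narrowest): Anolis distichus (4.48) > Anolis cristatellus (3.92) > Anolis carolinensis (3.08) > Anolis sagrei (2.30)

Anolis distichus > Anolis cristatellus > Anolis carolinensis > Anolis sagrei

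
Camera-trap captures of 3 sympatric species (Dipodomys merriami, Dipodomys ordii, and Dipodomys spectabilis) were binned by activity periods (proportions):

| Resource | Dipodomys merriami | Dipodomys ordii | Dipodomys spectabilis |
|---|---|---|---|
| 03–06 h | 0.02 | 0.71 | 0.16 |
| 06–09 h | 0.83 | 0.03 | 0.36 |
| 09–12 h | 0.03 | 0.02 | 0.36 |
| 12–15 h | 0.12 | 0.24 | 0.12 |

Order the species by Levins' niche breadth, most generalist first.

Dipodomys spectabilis > Dipodomys ordii > Dipodomys merriami

Σp_merrᵢ² = 0.02² + 0.83² + 0.03² + 0.12² = 0.0004 + 0.6889 + 0.0009 + 0.0144 = 0.7046
B_merr = 1 / 0.7046 = 1.4192
Σp_ordiᵢ² = 0.71² + 0.03² + 0.02² + 0.24² = 0.5041 + 0.0009 + 0.0004 + 0.0576 = 0.5630
B_ordi = 1 / 0.5630 = 1.7762
Σp_specᵢ² = 0.16² + 0.36² + 0.36² + 0.12² = 0.0256 + 0.1296 + 0.1296 + 0.0144 = 0.2992
B_spec = 1 / 0.2992 = 3.3422
Ranking by B (broadest → narrowest): Dipodomys spectabilis (3.34) > Dipodomys ordii (1.78) > Dipodomys merriami (1.42)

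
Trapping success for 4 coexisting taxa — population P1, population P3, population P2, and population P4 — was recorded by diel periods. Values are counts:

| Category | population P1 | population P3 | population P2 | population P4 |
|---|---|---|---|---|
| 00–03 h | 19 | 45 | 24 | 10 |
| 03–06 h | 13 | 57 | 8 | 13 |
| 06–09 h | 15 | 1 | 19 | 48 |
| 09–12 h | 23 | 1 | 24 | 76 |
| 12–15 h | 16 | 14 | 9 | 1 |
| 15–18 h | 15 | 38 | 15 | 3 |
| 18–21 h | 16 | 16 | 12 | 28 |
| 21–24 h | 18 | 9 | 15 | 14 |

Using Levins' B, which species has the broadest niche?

Proportions for population P1 (n=135): 19/135=0.1407, 13/135=0.0963, 15/135=0.1111, 23/135=0.1704, 16/135=0.1185, 15/135=0.1111, 16/135=0.1185, 18/135=0.1333
Proportions for population P3 (n=181): 45/181=0.2486, 57/181=0.3149, 1/181=0.0055, 1/181=0.0055, 14/181=0.0773, 38/181=0.2099, 16/181=0.0884, 9/181=0.0497
Proportions for population P2 (n=126): 24/126=0.1905, 8/126=0.0635, 19/126=0.1508, 24/126=0.1905, 9/126=0.0714, 15/126=0.1190, 12/126=0.0952, 15/126=0.1190
Proportions for population P4 (n=193): 10/193=0.0518, 13/193=0.0674, 48/193=0.2487, 76/193=0.3938, 1/193=0.0052, 3/193=0.0155, 28/193=0.1451, 14/193=0.0725
Σp_P1ᵢ² = 0.1407² + 0.0963² + 0.1111² + 0.1704² + 0.1185² + 0.1111² + 0.1185² + 0.1333² = 0.019796 + 0.009274 + 0.012343 + 0.029036 + 0.014042 + 0.012343 + 0.014042 + 0.017769 = 0.128645
B_P1 = 1 / 0.128645 = 7.7733
Σp_P3ᵢ² = 0.2486² + 0.3149² + 0.0055² + 0.0055² + 0.0773² + 0.2099² + 0.0884² + 0.0497² = 0.061802 + 0.099162 + 0.000030 + 0.000030 + 0.005975 + 0.044058 + 0.007815 + 0.002470 = 0.221342
B_P3 = 1 / 0.221342 = 4.5179
Σp_P2ᵢ² = 0.1905² + 0.0635² + 0.1508² + 0.1905² + 0.0714² + 0.1190² + 0.0952² + 0.1190² = 0.036290 + 0.004032 + 0.022741 + 0.036290 + 0.005098 + 0.014161 + 0.009063 + 0.014161 = 0.141836
B_P2 = 1 / 0.141836 = 7.0504
Σp_P4ᵢ² = 0.0518² + 0.0674² + 0.2487² + 0.3938² + 0.0052² + 0.0155² + 0.1451² + 0.0725² = 0.002683 + 0.004543 + 0.061852 + 0.155078 + 0.000027 + 0.000240 + 0.021054 + 0.005256 = 0.250733
B_P4 = 1 / 0.250733 = 3.9883
Highest B → broadest niche (most generalist): population P1 (B = 7.77).

population P1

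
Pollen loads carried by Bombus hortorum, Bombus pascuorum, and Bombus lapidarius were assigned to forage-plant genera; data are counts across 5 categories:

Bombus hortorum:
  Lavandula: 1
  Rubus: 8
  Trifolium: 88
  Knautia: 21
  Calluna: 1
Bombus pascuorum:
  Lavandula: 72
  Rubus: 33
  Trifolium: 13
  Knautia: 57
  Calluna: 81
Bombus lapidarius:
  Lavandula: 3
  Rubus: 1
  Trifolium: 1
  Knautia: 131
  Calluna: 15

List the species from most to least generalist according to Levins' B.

Proportions for Bombus hortorum (n=119): 1/119=0.0084, 8/119=0.0672, 88/119=0.7395, 21/119=0.1765, 1/119=0.0084
Proportions for Bombus pascuorum (n=256): 72/256=0.2813, 33/256=0.1289, 13/256=0.0508, 57/256=0.2227, 81/256=0.3164
Proportions for Bombus lapidarius (n=151): 3/151=0.0199, 1/151=0.0066, 1/151=0.0066, 131/151=0.8675, 15/151=0.0993
Σp_hortᵢ² = 0.0084² + 0.0672² + 0.7395² + 0.1765² + 0.0084² = 0.000071 + 0.004516 + 0.546860 + 0.031152 + 0.000071 = 0.582670
B_hort = 1 / 0.582670 = 1.7162
Σp_pascᵢ² = 0.2813² + 0.1289² + 0.0508² + 0.2227² + 0.3164² = 0.079130 + 0.016615 + 0.002581 + 0.049595 + 0.100109 = 0.248030
B_pasc = 1 / 0.248030 = 4.0318
Σp_lapiᵢ² = 0.0199² + 0.0066² + 0.0066² + 0.8675² + 0.0993² = 0.000396 + 0.000044 + 0.000044 + 0.752556 + 0.009860 = 0.762900
B_lapi = 1 / 0.762900 = 1.3108
Ranking by B (broadest → narrowest): Bombus pascuorum (4.03) > Bombus hortorum (1.72) > Bombus lapidarius (1.31)

Bombus pascuorum > Bombus hortorum > Bombus lapidarius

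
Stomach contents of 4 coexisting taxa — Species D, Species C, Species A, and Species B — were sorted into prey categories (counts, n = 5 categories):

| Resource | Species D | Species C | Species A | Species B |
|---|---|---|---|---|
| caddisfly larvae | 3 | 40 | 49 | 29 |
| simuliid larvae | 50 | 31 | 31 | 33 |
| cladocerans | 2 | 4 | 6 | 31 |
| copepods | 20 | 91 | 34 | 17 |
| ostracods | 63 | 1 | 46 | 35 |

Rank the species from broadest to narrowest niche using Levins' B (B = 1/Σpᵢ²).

Proportions for Species D (n=138): 3/138=0.0217, 50/138=0.3623, 2/138=0.0145, 20/138=0.1449, 63/138=0.4565
Proportions for Species C (n=167): 40/167=0.2395, 31/167=0.1856, 4/167=0.0240, 91/167=0.5449, 1/167=0.0060
Proportions for Species A (n=166): 49/166=0.2952, 31/166=0.1867, 6/166=0.0361, 34/166=0.2048, 46/166=0.2771
Proportions for Species B (n=145): 29/145=0.2000, 33/145=0.2276, 31/145=0.2138, 17/145=0.1172, 35/145=0.2414
Σp_Dᵢ² = 0.0217² + 0.3623² + 0.0145² + 0.1449² + 0.4565² = 0.000471 + 0.131261 + 0.000210 + 0.020996 + 0.208392 = 0.361330
B_D = 1 / 0.361330 = 2.7676
Σp_Cᵢ² = 0.2395² + 0.1856² + 0.0240² + 0.5449² + 0.0060² = 0.057360 + 0.034447 + 0.000576 + 0.296916 + 0.000036 = 0.389335
B_C = 1 / 0.389335 = 2.5685
Σp_Aᵢ² = 0.2952² + 0.1867² + 0.0361² + 0.2048² + 0.2771² = 0.087143 + 0.034857 + 0.001303 + 0.041943 + 0.076784 = 0.242030
B_A = 1 / 0.242030 = 4.1317
Σp_Bᵢ² = 0.2000² + 0.2276² + 0.2138² + 0.1172² + 0.2414² = 0.040000 + 0.051802 + 0.045710 + 0.013736 + 0.058274 = 0.209522
B_B = 1 / 0.209522 = 4.7728
Ranking by B (broadest → narrowest): Species B (4.77) > Species A (4.13) > Species D (2.77) > Species C (2.57)

Species B > Species A > Species D > Species C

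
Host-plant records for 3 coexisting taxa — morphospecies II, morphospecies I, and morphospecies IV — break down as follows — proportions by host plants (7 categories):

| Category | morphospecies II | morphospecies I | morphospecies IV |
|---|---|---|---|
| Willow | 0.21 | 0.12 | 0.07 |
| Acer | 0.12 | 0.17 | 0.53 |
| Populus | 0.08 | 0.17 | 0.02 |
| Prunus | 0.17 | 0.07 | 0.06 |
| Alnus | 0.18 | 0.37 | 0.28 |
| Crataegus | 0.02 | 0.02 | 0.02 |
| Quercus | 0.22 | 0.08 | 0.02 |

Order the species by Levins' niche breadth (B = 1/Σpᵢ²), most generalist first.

morphospecies II > morphospecies I > morphospecies IV

Σp_IIᵢ² = 0.21² + 0.12² + 0.08² + 0.17² + 0.18² + 0.02² + 0.22² = 0.0441 + 0.0144 + 0.0064 + 0.0289 + 0.0324 + 0.0004 + 0.0484 = 0.1750
B_II = 1 / 0.1750 = 5.7143
Σp_Iᵢ² = 0.12² + 0.17² + 0.17² + 0.07² + 0.37² + 0.02² + 0.08² = 0.0144 + 0.0289 + 0.0289 + 0.0049 + 0.1369 + 0.0004 + 0.0064 = 0.2208
B_I = 1 / 0.2208 = 4.5290
Σp_IVᵢ² = 0.07² + 0.53² + 0.02² + 0.06² + 0.28² + 0.02² + 0.02² = 0.0049 + 0.2809 + 0.0004 + 0.0036 + 0.0784 + 0.0004 + 0.0004 = 0.3690
B_IV = 1 / 0.3690 = 2.7100
Ranking by B (broadest → narrowest): morphospecies II (5.71) > morphospecies I (4.53) > morphospecies IV (2.71)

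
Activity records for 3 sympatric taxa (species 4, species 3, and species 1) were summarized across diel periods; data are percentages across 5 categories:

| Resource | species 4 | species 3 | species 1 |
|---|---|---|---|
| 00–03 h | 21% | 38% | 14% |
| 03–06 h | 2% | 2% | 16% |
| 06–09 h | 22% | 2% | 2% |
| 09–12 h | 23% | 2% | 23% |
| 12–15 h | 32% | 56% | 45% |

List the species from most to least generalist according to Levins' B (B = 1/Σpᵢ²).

species 4 > species 1 > species 3

Convert percentages to proportions (divide by 100).
Σp_4ᵢ² = 0.21² + 0.02² + 0.22² + 0.23² + 0.32² = 0.0441 + 0.0004 + 0.0484 + 0.0529 + 0.1024 = 0.2482
B_4 = 1 / 0.2482 = 4.0290
Σp_3ᵢ² = 0.38² + 0.02² + 0.02² + 0.02² + 0.56² = 0.1444 + 0.0004 + 0.0004 + 0.0004 + 0.3136 = 0.4592
B_3 = 1 / 0.4592 = 2.1777
Σp_1ᵢ² = 0.14² + 0.16² + 0.02² + 0.23² + 0.45² = 0.0196 + 0.0256 + 0.0004 + 0.0529 + 0.2025 = 0.3010
B_1 = 1 / 0.3010 = 3.3223
Ranking by B (broadest → narrowest): species 4 (4.03) > species 1 (3.32) > species 3 (2.18)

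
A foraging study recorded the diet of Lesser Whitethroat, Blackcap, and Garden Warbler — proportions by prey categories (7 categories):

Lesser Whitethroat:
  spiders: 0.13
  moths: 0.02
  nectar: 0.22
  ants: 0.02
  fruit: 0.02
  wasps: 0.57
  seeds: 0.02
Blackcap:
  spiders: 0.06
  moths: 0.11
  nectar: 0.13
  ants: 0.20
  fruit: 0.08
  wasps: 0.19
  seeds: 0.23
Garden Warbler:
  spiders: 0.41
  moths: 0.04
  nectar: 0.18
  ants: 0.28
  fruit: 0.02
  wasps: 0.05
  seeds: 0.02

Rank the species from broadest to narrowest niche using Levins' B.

Σp_Whitᵢ² = 0.13² + 0.02² + 0.22² + 0.02² + 0.02² + 0.57² + 0.02² = 0.0169 + 0.0004 + 0.0484 + 0.0004 + 0.0004 + 0.3249 + 0.0004 = 0.3918
B_Whit = 1 / 0.3918 = 2.5523
Σp_Blacᵢ² = 0.06² + 0.11² + 0.13² + 0.20² + 0.08² + 0.19² + 0.23² = 0.0036 + 0.0121 + 0.0169 + 0.0400 + 0.0064 + 0.0361 + 0.0529 = 0.1680
B_Blac = 1 / 0.1680 = 5.9524
Σp_Warbᵢ² = 0.41² + 0.04² + 0.18² + 0.28² + 0.02² + 0.05² + 0.02² = 0.1681 + 0.0016 + 0.0324 + 0.0784 + 0.0004 + 0.0025 + 0.0004 = 0.2838
B_Warb = 1 / 0.2838 = 3.5236
Ranking by B (broadest → narrowest): Blackcap (5.95) > Garden Warbler (3.52) > Lesser Whitethroat (2.55)

Blackcap > Garden Warbler > Lesser Whitethroat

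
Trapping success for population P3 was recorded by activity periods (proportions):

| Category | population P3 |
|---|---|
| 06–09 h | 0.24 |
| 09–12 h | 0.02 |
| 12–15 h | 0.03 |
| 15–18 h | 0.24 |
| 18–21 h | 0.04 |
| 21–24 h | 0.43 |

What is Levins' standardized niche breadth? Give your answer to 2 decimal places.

0.46

Σpᵢ² = 0.24² + 0.02² + 0.03² + 0.24² + 0.04² + 0.43² = 0.0576 + 0.0004 + 0.0009 + 0.0576 + 0.0016 + 0.1849 = 0.3030
B = 1 / 0.3030 = 3.3003
Bₛ = (B − 1)/(n − 1) = (3.3003 − 1)/(6 − 1) = 2.3003/5 = 0.4601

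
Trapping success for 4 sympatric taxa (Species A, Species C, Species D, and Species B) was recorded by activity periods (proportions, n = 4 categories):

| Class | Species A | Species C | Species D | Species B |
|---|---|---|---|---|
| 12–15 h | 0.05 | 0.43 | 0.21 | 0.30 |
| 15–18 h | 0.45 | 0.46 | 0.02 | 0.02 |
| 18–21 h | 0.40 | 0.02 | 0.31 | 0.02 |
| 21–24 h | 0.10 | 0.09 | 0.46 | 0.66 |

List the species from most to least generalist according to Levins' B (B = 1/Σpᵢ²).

Species D > Species A > Species C > Species B

Σp_Aᵢ² = 0.05² + 0.45² + 0.40² + 0.10² = 0.0025 + 0.2025 + 0.1600 + 0.0100 = 0.3750
B_A = 1 / 0.3750 = 2.6667
Σp_Cᵢ² = 0.43² + 0.46² + 0.02² + 0.09² = 0.1849 + 0.2116 + 0.0004 + 0.0081 = 0.4050
B_C = 1 / 0.4050 = 2.4691
Σp_Dᵢ² = 0.21² + 0.02² + 0.31² + 0.46² = 0.0441 + 0.0004 + 0.0961 + 0.2116 = 0.3522
B_D = 1 / 0.3522 = 2.8393
Σp_Bᵢ² = 0.30² + 0.02² + 0.02² + 0.66² = 0.0900 + 0.0004 + 0.0004 + 0.4356 = 0.5264
B_B = 1 / 0.5264 = 1.8997
Ranking by B (broadest → narrowest): Species D (2.84) > Species A (2.67) > Species C (2.47) > Species B (1.90)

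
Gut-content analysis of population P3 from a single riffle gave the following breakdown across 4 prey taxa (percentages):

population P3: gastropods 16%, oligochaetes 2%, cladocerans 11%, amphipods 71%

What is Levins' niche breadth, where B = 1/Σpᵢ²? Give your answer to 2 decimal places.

1.84

Convert percentages to proportions (divide by 100).
Σpᵢ² = 0.16² + 0.02² + 0.11² + 0.71² = 0.0256 + 0.0004 + 0.0121 + 0.5041 = 0.5422
B = 1 / 0.5422 = 1.8443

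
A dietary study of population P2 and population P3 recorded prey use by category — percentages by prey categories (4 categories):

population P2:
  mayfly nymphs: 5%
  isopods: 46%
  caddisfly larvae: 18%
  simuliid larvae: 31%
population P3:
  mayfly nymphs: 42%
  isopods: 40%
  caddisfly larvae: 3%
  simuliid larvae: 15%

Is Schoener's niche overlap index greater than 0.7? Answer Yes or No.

Convert percentages to proportions (divide by 100).
Σ|p₁ᵢ − p₂ᵢ| = 0.37 + 0.06 + 0.15 + 0.16 = 0.74
D = 1 − ½ × 0.74 = 1 − 0.370 = 0.6300
D = 0.6300 < 0.7 → No.

No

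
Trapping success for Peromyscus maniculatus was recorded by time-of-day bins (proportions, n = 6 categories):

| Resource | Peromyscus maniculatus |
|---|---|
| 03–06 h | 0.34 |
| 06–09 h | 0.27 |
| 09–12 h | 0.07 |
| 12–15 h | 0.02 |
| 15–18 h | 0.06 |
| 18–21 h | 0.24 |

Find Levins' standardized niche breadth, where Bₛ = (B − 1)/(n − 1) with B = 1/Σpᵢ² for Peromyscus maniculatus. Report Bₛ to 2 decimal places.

0.58

Σpᵢ² = 0.34² + 0.27² + 0.07² + 0.02² + 0.06² + 0.24² = 0.1156 + 0.0729 + 0.0049 + 0.0004 + 0.0036 + 0.0576 = 0.2550
B = 1 / 0.2550 = 3.9216
Bₛ = (B − 1)/(n − 1) = (3.9216 − 1)/(6 − 1) = 2.9216/5 = 0.5843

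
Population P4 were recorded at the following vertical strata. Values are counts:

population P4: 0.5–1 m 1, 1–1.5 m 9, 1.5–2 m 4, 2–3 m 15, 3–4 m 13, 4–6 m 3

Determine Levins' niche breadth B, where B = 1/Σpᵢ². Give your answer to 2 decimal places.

4.04

Proportions for population P4 (n=45): 1/45=0.0222, 9/45=0.2000, 4/45=0.0889, 15/45=0.3333, 13/45=0.2889, 3/45=0.0667
Σpᵢ² = 0.0222² + 0.2000² + 0.0889² + 0.3333² + 0.2889² + 0.0667² = 0.000493 + 0.040000 + 0.007903 + 0.111089 + 0.083463 + 0.004449 = 0.247397
B = 1 / 0.247397 = 4.0421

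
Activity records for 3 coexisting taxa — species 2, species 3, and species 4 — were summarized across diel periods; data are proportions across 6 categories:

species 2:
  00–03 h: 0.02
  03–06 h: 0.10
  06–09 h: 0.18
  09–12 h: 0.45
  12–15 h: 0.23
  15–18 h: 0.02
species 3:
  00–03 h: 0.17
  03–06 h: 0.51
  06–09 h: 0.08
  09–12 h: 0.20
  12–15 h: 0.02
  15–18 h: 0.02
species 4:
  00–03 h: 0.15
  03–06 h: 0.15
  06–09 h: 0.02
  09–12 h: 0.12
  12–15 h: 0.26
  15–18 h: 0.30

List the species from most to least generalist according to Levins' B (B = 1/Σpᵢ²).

Σp_2ᵢ² = 0.02² + 0.10² + 0.18² + 0.45² + 0.23² + 0.02² = 0.0004 + 0.0100 + 0.0324 + 0.2025 + 0.0529 + 0.0004 = 0.2986
B_2 = 1 / 0.2986 = 3.3490
Σp_3ᵢ² = 0.17² + 0.51² + 0.08² + 0.20² + 0.02² + 0.02² = 0.0289 + 0.2601 + 0.0064 + 0.0400 + 0.0004 + 0.0004 = 0.3362
B_3 = 1 / 0.3362 = 2.9744
Σp_4ᵢ² = 0.15² + 0.15² + 0.02² + 0.12² + 0.26² + 0.30² = 0.0225 + 0.0225 + 0.0004 + 0.0144 + 0.0676 + 0.0900 = 0.2174
B_4 = 1 / 0.2174 = 4.5998
Ranking by B (broadest → narrowest): species 4 (4.60) > species 2 (3.35) > species 3 (2.97)

species 4 > species 2 > species 3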